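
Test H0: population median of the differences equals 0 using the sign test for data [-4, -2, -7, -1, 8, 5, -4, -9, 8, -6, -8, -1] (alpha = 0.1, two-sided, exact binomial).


Step 1: Discard zero differences. Original n = 12; n_eff = number of nonzero differences = 12.
Nonzero differences (with sign): -4, -2, -7, -1, +8, +5, -4, -9, +8, -6, -8, -1
Step 2: Count signs: positive = 3, negative = 9.
Step 3: Under H0: P(positive) = 0.5, so the number of positives S ~ Bin(12, 0.5).
Step 4: Two-sided exact p-value = sum of Bin(12,0.5) probabilities at or below the observed probability = 0.145996.
Step 5: alpha = 0.1. fail to reject H0.

n_eff = 12, pos = 3, neg = 9, p = 0.145996, fail to reject H0.


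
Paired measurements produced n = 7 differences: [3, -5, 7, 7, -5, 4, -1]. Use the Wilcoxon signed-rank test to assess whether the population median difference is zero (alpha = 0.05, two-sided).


Step 1: Drop any zero differences (none here) and take |d_i|.
|d| = [3, 5, 7, 7, 5, 4, 1]
Step 2: Midrank |d_i| (ties get averaged ranks).
ranks: |3|->2, |5|->4.5, |7|->6.5, |7|->6.5, |5|->4.5, |4|->3, |1|->1
Step 3: Attach original signs; sum ranks with positive sign and with negative sign.
W+ = 2 + 6.5 + 6.5 + 3 = 18
W- = 4.5 + 4.5 + 1 = 10
(Check: W+ + W- = 28 should equal n(n+1)/2 = 28.)
Step 4: Test statistic W = min(W+, W-) = 10.
Step 5: Ties in |d|, so use the tie-corrected normal approximation.
        E[W] = n(n+1)/4 = 7*8/4 = 14.
        Tie groups: |d|=5 (t=2), |d|=7 (t=2); sum(t^3 - t) = 12.
        Var[W] = n(n+1)(2n+1)/24 - sum(t^3-t)/48 = 840/24 - 12/48 = 34.75.
        z = (W - E[W]) / sqrt(Var[W]) = (10 - 14) / 5.8949 = -0.6786.
        Two-sided p = 2*Phi(z) = 0.497422.
Step 6: alpha = 0.05. fail to reject H0.

W+ = 18, W- = 10, W = min = 10, p = 0.497422, fail to reject H0.


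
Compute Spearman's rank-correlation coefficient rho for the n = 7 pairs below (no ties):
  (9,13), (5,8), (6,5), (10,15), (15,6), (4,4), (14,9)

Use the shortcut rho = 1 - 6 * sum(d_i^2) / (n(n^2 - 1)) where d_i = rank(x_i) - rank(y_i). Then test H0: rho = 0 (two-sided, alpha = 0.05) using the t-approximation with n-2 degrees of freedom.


Step 1: Rank x and y separately (midranks; no ties here).
rank(x): 9->4, 5->2, 6->3, 10->5, 15->7, 4->1, 14->6
rank(y): 13->6, 8->4, 5->2, 15->7, 6->3, 4->1, 9->5
Step 2: d_i = R_x(i) - R_y(i); compute d_i^2.
  (4-6)^2=4, (2-4)^2=4, (3-2)^2=1, (5-7)^2=4, (7-3)^2=16, (1-1)^2=0, (6-5)^2=1
sum(d^2) = 30.
Step 3: rho = 1 - 6*30 / (7*(7^2 - 1)) = 1 - 180/336 = 0.464286.
Step 4: Under H0, t = rho * sqrt((n-2)/(1-rho^2)) = 1.1722 ~ t(5).
Step 5: Two-sided p-value from the t-distribution with 5 df = 0.293934.
Step 6: alpha = 0.05. fail to reject H0.

rho = 0.4643, p = 0.293934, fail to reject H0 at alpha = 0.05.


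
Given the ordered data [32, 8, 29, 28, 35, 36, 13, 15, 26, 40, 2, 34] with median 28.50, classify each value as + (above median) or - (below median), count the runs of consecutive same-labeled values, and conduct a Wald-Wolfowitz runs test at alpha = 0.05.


Step 1: Compute median = 28.50; label A = above, B = below.
Labels in order: ABABAABBBABA  (n_A = 6, n_B = 6)
Step 2: Count runs R = 9.
Step 3: Under H0 (random ordering), E[R] = 2*n_A*n_B/(n_A+n_B) + 1 = 2*6*6/12 + 1 = 7.0000.
        Var[R] = 2*n_A*n_B*(2*n_A*n_B - n_A - n_B) / ((n_A+n_B)^2 * (n_A+n_B-1)) = 4320/1584 = 2.7273.
        SD[R] = 1.6514.
Step 4: Continuity-corrected z = (R - 0.5 - E[R]) / SD[R] = (9 - 0.5 - 7.0000) / 1.6514 = 0.9083.
Step 5: Two-sided p-value via normal approximation = 2*(1 - Phi(|z|)) = 0.363722.
Step 6: alpha = 0.05. fail to reject H0.

R = 9, z = 0.9083, p = 0.363722, fail to reject H0.


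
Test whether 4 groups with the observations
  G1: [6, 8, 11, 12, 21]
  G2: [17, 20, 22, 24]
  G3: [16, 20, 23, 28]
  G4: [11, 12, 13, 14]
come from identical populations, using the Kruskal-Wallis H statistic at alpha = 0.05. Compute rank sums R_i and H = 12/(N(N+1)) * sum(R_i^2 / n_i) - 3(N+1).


Step 1: Combine all N = 17 observations and assign midranks.
sorted (value, group, rank): (6,G1,1), (8,G1,2), (11,G1,3.5), (11,G4,3.5), (12,G1,5.5), (12,G4,5.5), (13,G4,7), (14,G4,8), (16,G3,9), (17,G2,10), (20,G2,11.5), (20,G3,11.5), (21,G1,13), (22,G2,14), (23,G3,15), (24,G2,16), (28,G3,17)
Step 2: Sum ranks within each group.
R_1 = 25 (n_1 = 5)
R_2 = 51.5 (n_2 = 4)
R_3 = 52.5 (n_3 = 4)
R_4 = 24 (n_4 = 4)
Step 3: H = 12/(N(N+1)) * sum(R_i^2/n_i) - 3(N+1)
     = 12/(17*18) * (25^2/5 + 51.5^2/4 + 52.5^2/4 + 24^2/4) - 3*18
     = 0.039216 * 1621.12 - 54
     = 9.573529.
Step 4: Ties present; correction factor C = 1 - 18/(17^3 - 17) = 0.996324. Corrected H = 9.573529 / 0.996324 = 9.608856.
Step 5: Under H0, H ~ chi^2(3); p-value = 0.022201.
Step 6: alpha = 0.05. reject H0.

H = 9.6089, df = 3, p = 0.022201, reject H0.


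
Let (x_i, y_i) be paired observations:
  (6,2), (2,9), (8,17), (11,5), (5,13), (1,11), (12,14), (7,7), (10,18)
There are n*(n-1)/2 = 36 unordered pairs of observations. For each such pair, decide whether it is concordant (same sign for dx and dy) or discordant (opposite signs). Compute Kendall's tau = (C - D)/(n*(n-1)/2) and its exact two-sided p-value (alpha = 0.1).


Step 1: Enumerate the 36 unordered pairs (i,j) with i<j and classify each by sign(x_j-x_i) * sign(y_j-y_i).
  (1,2):dx=-4,dy=+7->D; (1,3):dx=+2,dy=+15->C; (1,4):dx=+5,dy=+3->C; (1,5):dx=-1,dy=+11->D
  (1,6):dx=-5,dy=+9->D; (1,7):dx=+6,dy=+12->C; (1,8):dx=+1,dy=+5->C; (1,9):dx=+4,dy=+16->C
  (2,3):dx=+6,dy=+8->C; (2,4):dx=+9,dy=-4->D; (2,5):dx=+3,dy=+4->C; (2,6):dx=-1,dy=+2->D
  (2,7):dx=+10,dy=+5->C; (2,8):dx=+5,dy=-2->D; (2,9):dx=+8,dy=+9->C; (3,4):dx=+3,dy=-12->D
  (3,5):dx=-3,dy=-4->C; (3,6):dx=-7,dy=-6->C; (3,7):dx=+4,dy=-3->D; (3,8):dx=-1,dy=-10->C
  (3,9):dx=+2,dy=+1->C; (4,5):dx=-6,dy=+8->D; (4,6):dx=-10,dy=+6->D; (4,7):dx=+1,dy=+9->C
  (4,8):dx=-4,dy=+2->D; (4,9):dx=-1,dy=+13->D; (5,6):dx=-4,dy=-2->C; (5,7):dx=+7,dy=+1->C
  (5,8):dx=+2,dy=-6->D; (5,9):dx=+5,dy=+5->C; (6,7):dx=+11,dy=+3->C; (6,8):dx=+6,dy=-4->D
  (6,9):dx=+9,dy=+7->C; (7,8):dx=-5,dy=-7->C; (7,9):dx=-2,dy=+4->D; (8,9):dx=+3,dy=+11->C
Step 2: C = 21, D = 15, total pairs = 36.
Step 3: tau = (C - D)/(n(n-1)/2) = (21 - 15)/36 = 0.166667.
Step 4: Exact two-sided p-value (enumerate n! = 362880 permutations of y under H0): p = 0.612202.
Step 5: alpha = 0.1. fail to reject H0.

tau_b = 0.1667 (C=21, D=15), p = 0.612202, fail to reject H0.


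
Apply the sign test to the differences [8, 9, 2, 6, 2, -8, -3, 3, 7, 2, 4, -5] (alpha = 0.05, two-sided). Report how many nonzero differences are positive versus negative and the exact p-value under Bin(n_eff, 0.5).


Step 1: Discard zero differences. Original n = 12; n_eff = number of nonzero differences = 12.
Nonzero differences (with sign): +8, +9, +2, +6, +2, -8, -3, +3, +7, +2, +4, -5
Step 2: Count signs: positive = 9, negative = 3.
Step 3: Under H0: P(positive) = 0.5, so the number of positives S ~ Bin(12, 0.5).
Step 4: Two-sided exact p-value = sum of Bin(12,0.5) probabilities at or below the observed probability = 0.145996.
Step 5: alpha = 0.05. fail to reject H0.

n_eff = 12, pos = 9, neg = 3, p = 0.145996, fail to reject H0.


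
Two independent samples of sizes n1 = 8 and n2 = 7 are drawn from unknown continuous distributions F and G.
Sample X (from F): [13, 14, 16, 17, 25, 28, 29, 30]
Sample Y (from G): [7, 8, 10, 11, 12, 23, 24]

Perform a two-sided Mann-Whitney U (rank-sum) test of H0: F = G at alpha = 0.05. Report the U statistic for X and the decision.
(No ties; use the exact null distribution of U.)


Step 1: Combine and sort all 15 observations; assign midranks.
sorted (value, group): (7,Y), (8,Y), (10,Y), (11,Y), (12,Y), (13,X), (14,X), (16,X), (17,X), (23,Y), (24,Y), (25,X), (28,X), (29,X), (30,X)
ranks: 7->1, 8->2, 10->3, 11->4, 12->5, 13->6, 14->7, 16->8, 17->9, 23->10, 24->11, 25->12, 28->13, 29->14, 30->15
Step 2: Rank sum for X: R1 = 6 + 7 + 8 + 9 + 12 + 13 + 14 + 15 = 84.
Step 3: U_X = R1 - n1(n1+1)/2 = 84 - 8*9/2 = 84 - 36 = 48.
       U_Y = n1*n2 - U_X = 56 - 48 = 8.
Step 4: No ties, so the exact null distribution of U (based on enumerating the C(15,8) = 6435 equally likely rank assignments) gives the two-sided p-value.
Step 5: p-value = 0.020513; compare to alpha = 0.05. reject H0.

U_X = 48, p = 0.020513, reject H0 at alpha = 0.05.


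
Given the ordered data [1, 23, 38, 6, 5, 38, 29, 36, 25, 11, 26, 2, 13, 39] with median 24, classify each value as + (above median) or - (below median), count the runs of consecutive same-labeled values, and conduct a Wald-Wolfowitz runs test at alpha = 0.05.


Step 1: Compute median = 24; label A = above, B = below.
Labels in order: BBABBAAAABABBA  (n_A = 7, n_B = 7)
Step 2: Count runs R = 8.
Step 3: Under H0 (random ordering), E[R] = 2*n_A*n_B/(n_A+n_B) + 1 = 2*7*7/14 + 1 = 8.0000.
        Var[R] = 2*n_A*n_B*(2*n_A*n_B - n_A - n_B) / ((n_A+n_B)^2 * (n_A+n_B-1)) = 8232/2548 = 3.2308.
        SD[R] = 1.7974.
Step 4: R = E[R], so z = 0 with no continuity correction.
Step 5: Two-sided p-value via normal approximation = 2*(1 - Phi(|z|)) = 1.000000.
Step 6: alpha = 0.05. fail to reject H0.

R = 8, z = 0.0000, p = 1.000000, fail to reject H0.


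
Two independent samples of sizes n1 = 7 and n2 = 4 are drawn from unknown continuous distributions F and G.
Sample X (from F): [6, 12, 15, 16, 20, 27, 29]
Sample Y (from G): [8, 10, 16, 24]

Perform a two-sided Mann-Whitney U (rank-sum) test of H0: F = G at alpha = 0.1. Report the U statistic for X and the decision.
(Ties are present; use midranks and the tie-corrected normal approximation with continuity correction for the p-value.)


Step 1: Combine and sort all 11 observations; assign midranks.
sorted (value, group): (6,X), (8,Y), (10,Y), (12,X), (15,X), (16,X), (16,Y), (20,X), (24,Y), (27,X), (29,X)
ranks: 6->1, 8->2, 10->3, 12->4, 15->5, 16->6.5, 16->6.5, 20->8, 24->9, 27->10, 29->11
Step 2: Rank sum for X: R1 = 1 + 4 + 5 + 6.5 + 8 + 10 + 11 = 45.5.
Step 3: U_X = R1 - n1(n1+1)/2 = 45.5 - 7*8/2 = 45.5 - 28 = 17.5.
       U_Y = n1*n2 - U_X = 28 - 17.5 = 10.5.
Step 4: Ties are present, so use the tie-corrected normal approximation (with continuity correction) for the p-value.
Step 5: p-value = 0.569872; compare to alpha = 0.1. fail to reject H0.

U_X = 17.5, p = 0.569872, fail to reject H0 at alpha = 0.1.


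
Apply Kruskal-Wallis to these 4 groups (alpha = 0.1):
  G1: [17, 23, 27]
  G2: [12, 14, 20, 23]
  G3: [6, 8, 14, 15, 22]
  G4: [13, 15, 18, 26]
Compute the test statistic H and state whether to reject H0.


Step 1: Combine all N = 16 observations and assign midranks.
sorted (value, group, rank): (6,G3,1), (8,G3,2), (12,G2,3), (13,G4,4), (14,G2,5.5), (14,G3,5.5), (15,G3,7.5), (15,G4,7.5), (17,G1,9), (18,G4,10), (20,G2,11), (22,G3,12), (23,G1,13.5), (23,G2,13.5), (26,G4,15), (27,G1,16)
Step 2: Sum ranks within each group.
R_1 = 38.5 (n_1 = 3)
R_2 = 33 (n_2 = 4)
R_3 = 28 (n_3 = 5)
R_4 = 36.5 (n_4 = 4)
Step 3: H = 12/(N(N+1)) * sum(R_i^2/n_i) - 3(N+1)
     = 12/(16*17) * (38.5^2/3 + 33^2/4 + 28^2/5 + 36.5^2/4) - 3*17
     = 0.044118 * 1256.2 - 51
     = 4.420404.
Step 4: Ties present; correction factor C = 1 - 18/(16^3 - 16) = 0.995588. Corrected H = 4.420404 / 0.995588 = 4.439993.
Step 5: Under H0, H ~ chi^2(3); p-value = 0.217706.
Step 6: alpha = 0.1. fail to reject H0.

H = 4.4400, df = 3, p = 0.217706, fail to reject H0.


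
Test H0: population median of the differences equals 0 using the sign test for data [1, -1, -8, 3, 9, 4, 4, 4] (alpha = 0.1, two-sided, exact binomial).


Step 1: Discard zero differences. Original n = 8; n_eff = number of nonzero differences = 8.
Nonzero differences (with sign): +1, -1, -8, +3, +9, +4, +4, +4
Step 2: Count signs: positive = 6, negative = 2.
Step 3: Under H0: P(positive) = 0.5, so the number of positives S ~ Bin(8, 0.5).
Step 4: Two-sided exact p-value = sum of Bin(8,0.5) probabilities at or below the observed probability = 0.289062.
Step 5: alpha = 0.1. fail to reject H0.

n_eff = 8, pos = 6, neg = 2, p = 0.289062, fail to reject H0.


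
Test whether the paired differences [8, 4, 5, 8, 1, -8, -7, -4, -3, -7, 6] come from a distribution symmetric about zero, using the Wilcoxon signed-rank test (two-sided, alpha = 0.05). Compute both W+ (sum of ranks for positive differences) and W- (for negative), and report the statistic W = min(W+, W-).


Step 1: Drop any zero differences (none here) and take |d_i|.
|d| = [8, 4, 5, 8, 1, 8, 7, 4, 3, 7, 6]
Step 2: Midrank |d_i| (ties get averaged ranks).
ranks: |8|->10, |4|->3.5, |5|->5, |8|->10, |1|->1, |8|->10, |7|->7.5, |4|->3.5, |3|->2, |7|->7.5, |6|->6
Step 3: Attach original signs; sum ranks with positive sign and with negative sign.
W+ = 10 + 3.5 + 5 + 10 + 1 + 6 = 35.5
W- = 10 + 7.5 + 3.5 + 2 + 7.5 = 30.5
(Check: W+ + W- = 66 should equal n(n+1)/2 = 66.)
Step 4: Test statistic W = min(W+, W-) = 30.5.
Step 5: Ties in |d|, so use the tie-corrected normal approximation.
        E[W] = n(n+1)/4 = 11*12/4 = 33.
        Tie groups: |d|=4 (t=2), |d|=7 (t=2), |d|=8 (t=3); sum(t^3 - t) = 36.
        Var[W] = n(n+1)(2n+1)/24 - sum(t^3-t)/48 = 3036/24 - 36/48 = 125.75.
        z = (W - E[W]) / sqrt(Var[W]) = (30.5 - 33) / 11.2138 = -0.2229.
        Two-sided p = 2*Phi(z) = 0.823583.
Step 6: alpha = 0.05. fail to reject H0.

W+ = 35.5, W- = 30.5, W = min = 30.5, p = 0.823583, fail to reject H0.


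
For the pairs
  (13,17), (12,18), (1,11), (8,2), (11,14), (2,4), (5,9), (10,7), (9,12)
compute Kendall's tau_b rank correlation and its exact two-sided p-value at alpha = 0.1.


Step 1: Enumerate the 36 unordered pairs (i,j) with i<j and classify each by sign(x_j-x_i) * sign(y_j-y_i).
  (1,2):dx=-1,dy=+1->D; (1,3):dx=-12,dy=-6->C; (1,4):dx=-5,dy=-15->C; (1,5):dx=-2,dy=-3->C
  (1,6):dx=-11,dy=-13->C; (1,7):dx=-8,dy=-8->C; (1,8):dx=-3,dy=-10->C; (1,9):dx=-4,dy=-5->C
  (2,3):dx=-11,dy=-7->C; (2,4):dx=-4,dy=-16->C; (2,5):dx=-1,dy=-4->C; (2,6):dx=-10,dy=-14->C
  (2,7):dx=-7,dy=-9->C; (2,8):dx=-2,dy=-11->C; (2,9):dx=-3,dy=-6->C; (3,4):dx=+7,dy=-9->D
  (3,5):dx=+10,dy=+3->C; (3,6):dx=+1,dy=-7->D; (3,7):dx=+4,dy=-2->D; (3,8):dx=+9,dy=-4->D
  (3,9):dx=+8,dy=+1->C; (4,5):dx=+3,dy=+12->C; (4,6):dx=-6,dy=+2->D; (4,7):dx=-3,dy=+7->D
  (4,8):dx=+2,dy=+5->C; (4,9):dx=+1,dy=+10->C; (5,6):dx=-9,dy=-10->C; (5,7):dx=-6,dy=-5->C
  (5,8):dx=-1,dy=-7->C; (5,9):dx=-2,dy=-2->C; (6,7):dx=+3,dy=+5->C; (6,8):dx=+8,dy=+3->C
  (6,9):dx=+7,dy=+8->C; (7,8):dx=+5,dy=-2->D; (7,9):dx=+4,dy=+3->C; (8,9):dx=-1,dy=+5->D
Step 2: C = 27, D = 9, total pairs = 36.
Step 3: tau = (C - D)/(n(n-1)/2) = (27 - 9)/36 = 0.500000.
Step 4: Exact two-sided p-value (enumerate n! = 362880 permutations of y under H0): p = 0.075176.
Step 5: alpha = 0.1. reject H0.

tau_b = 0.5000 (C=27, D=9), p = 0.075176, reject H0.


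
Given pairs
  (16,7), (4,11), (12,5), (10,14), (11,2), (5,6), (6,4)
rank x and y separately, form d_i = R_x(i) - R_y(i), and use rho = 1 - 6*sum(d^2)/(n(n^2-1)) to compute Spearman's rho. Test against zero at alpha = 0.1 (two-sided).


Step 1: Rank x and y separately (midranks; no ties here).
rank(x): 16->7, 4->1, 12->6, 10->4, 11->5, 5->2, 6->3
rank(y): 7->5, 11->6, 5->3, 14->7, 2->1, 6->4, 4->2
Step 2: d_i = R_x(i) - R_y(i); compute d_i^2.
  (7-5)^2=4, (1-6)^2=25, (6-3)^2=9, (4-7)^2=9, (5-1)^2=16, (2-4)^2=4, (3-2)^2=1
sum(d^2) = 68.
Step 3: rho = 1 - 6*68 / (7*(7^2 - 1)) = 1 - 408/336 = -0.214286.
Step 4: Under H0, t = rho * sqrt((n-2)/(1-rho^2)) = -0.4906 ~ t(5).
Step 5: Two-sided p-value from the t-distribution with 5 df = 0.644512.
Step 6: alpha = 0.1. fail to reject H0.

rho = -0.2143, p = 0.644512, fail to reject H0 at alpha = 0.1.


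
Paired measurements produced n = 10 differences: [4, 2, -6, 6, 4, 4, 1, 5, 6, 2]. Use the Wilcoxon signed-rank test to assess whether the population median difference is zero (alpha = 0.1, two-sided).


Step 1: Drop any zero differences (none here) and take |d_i|.
|d| = [4, 2, 6, 6, 4, 4, 1, 5, 6, 2]
Step 2: Midrank |d_i| (ties get averaged ranks).
ranks: |4|->5, |2|->2.5, |6|->9, |6|->9, |4|->5, |4|->5, |1|->1, |5|->7, |6|->9, |2|->2.5
Step 3: Attach original signs; sum ranks with positive sign and with negative sign.
W+ = 5 + 2.5 + 9 + 5 + 5 + 1 + 7 + 9 + 2.5 = 46
W- = 9 = 9
(Check: W+ + W- = 55 should equal n(n+1)/2 = 55.)
Step 4: Test statistic W = min(W+, W-) = 9.
Step 5: Ties in |d|, so use the tie-corrected normal approximation.
        E[W] = n(n+1)/4 = 10*11/4 = 27.5.
        Tie groups: |d|=2 (t=2), |d|=4 (t=3), |d|=6 (t=3); sum(t^3 - t) = 54.
        Var[W] = n(n+1)(2n+1)/24 - sum(t^3-t)/48 = 2310/24 - 54/48 = 95.125.
        z = (W - E[W]) / sqrt(Var[W]) = (9 - 27.5) / 9.7532 = -1.8968.
        Two-sided p = 2*Phi(z) = 0.057853.
Step 6: alpha = 0.1. reject H0.

W+ = 46, W- = 9, W = min = 9, p = 0.057853, reject H0.


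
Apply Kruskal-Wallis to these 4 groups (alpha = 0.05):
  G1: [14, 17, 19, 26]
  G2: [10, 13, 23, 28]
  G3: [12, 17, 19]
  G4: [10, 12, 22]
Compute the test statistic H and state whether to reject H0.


Step 1: Combine all N = 14 observations and assign midranks.
sorted (value, group, rank): (10,G2,1.5), (10,G4,1.5), (12,G3,3.5), (12,G4,3.5), (13,G2,5), (14,G1,6), (17,G1,7.5), (17,G3,7.5), (19,G1,9.5), (19,G3,9.5), (22,G4,11), (23,G2,12), (26,G1,13), (28,G2,14)
Step 2: Sum ranks within each group.
R_1 = 36 (n_1 = 4)
R_2 = 32.5 (n_2 = 4)
R_3 = 20.5 (n_3 = 3)
R_4 = 16 (n_4 = 3)
Step 3: H = 12/(N(N+1)) * sum(R_i^2/n_i) - 3(N+1)
     = 12/(14*15) * (36^2/4 + 32.5^2/4 + 20.5^2/3 + 16^2/3) - 3*15
     = 0.057143 * 813.479 - 45
     = 1.484524.
Step 4: Ties present; correction factor C = 1 - 24/(14^3 - 14) = 0.991209. Corrected H = 1.484524 / 0.991209 = 1.497690.
Step 5: Under H0, H ~ chi^2(3); p-value = 0.682804.
Step 6: alpha = 0.05. fail to reject H0.

H = 1.4977, df = 3, p = 0.682804, fail to reject H0.


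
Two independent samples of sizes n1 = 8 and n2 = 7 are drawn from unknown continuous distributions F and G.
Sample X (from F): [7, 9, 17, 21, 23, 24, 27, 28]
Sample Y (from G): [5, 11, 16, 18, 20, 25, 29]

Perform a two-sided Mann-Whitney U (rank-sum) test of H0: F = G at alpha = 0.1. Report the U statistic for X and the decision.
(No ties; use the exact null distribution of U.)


Step 1: Combine and sort all 15 observations; assign midranks.
sorted (value, group): (5,Y), (7,X), (9,X), (11,Y), (16,Y), (17,X), (18,Y), (20,Y), (21,X), (23,X), (24,X), (25,Y), (27,X), (28,X), (29,Y)
ranks: 5->1, 7->2, 9->3, 11->4, 16->5, 17->6, 18->7, 20->8, 21->9, 23->10, 24->11, 25->12, 27->13, 28->14, 29->15
Step 2: Rank sum for X: R1 = 2 + 3 + 6 + 9 + 10 + 11 + 13 + 14 = 68.
Step 3: U_X = R1 - n1(n1+1)/2 = 68 - 8*9/2 = 68 - 36 = 32.
       U_Y = n1*n2 - U_X = 56 - 32 = 24.
Step 4: No ties, so the exact null distribution of U (based on enumerating the C(15,8) = 6435 equally likely rank assignments) gives the two-sided p-value.
Step 5: p-value = 0.694328; compare to alpha = 0.1. fail to reject H0.

U_X = 32, p = 0.694328, fail to reject H0 at alpha = 0.1.


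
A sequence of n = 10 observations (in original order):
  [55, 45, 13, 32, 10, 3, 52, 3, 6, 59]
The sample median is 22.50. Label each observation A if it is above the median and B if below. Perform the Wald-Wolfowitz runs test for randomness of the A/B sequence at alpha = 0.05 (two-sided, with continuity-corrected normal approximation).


Step 1: Compute median = 22.50; label A = above, B = below.
Labels in order: AABABBABBA  (n_A = 5, n_B = 5)
Step 2: Count runs R = 7.
Step 3: Under H0 (random ordering), E[R] = 2*n_A*n_B/(n_A+n_B) + 1 = 2*5*5/10 + 1 = 6.0000.
        Var[R] = 2*n_A*n_B*(2*n_A*n_B - n_A - n_B) / ((n_A+n_B)^2 * (n_A+n_B-1)) = 2000/900 = 2.2222.
        SD[R] = 1.4907.
Step 4: Continuity-corrected z = (R - 0.5 - E[R]) / SD[R] = (7 - 0.5 - 6.0000) / 1.4907 = 0.3354.
Step 5: Two-sided p-value via normal approximation = 2*(1 - Phi(|z|)) = 0.737316.
Step 6: alpha = 0.05. fail to reject H0.

R = 7, z = 0.3354, p = 0.737316, fail to reject H0.


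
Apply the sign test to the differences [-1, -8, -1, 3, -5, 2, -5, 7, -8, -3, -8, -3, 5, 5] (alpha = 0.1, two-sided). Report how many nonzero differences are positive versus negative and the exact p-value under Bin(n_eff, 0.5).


Step 1: Discard zero differences. Original n = 14; n_eff = number of nonzero differences = 14.
Nonzero differences (with sign): -1, -8, -1, +3, -5, +2, -5, +7, -8, -3, -8, -3, +5, +5
Step 2: Count signs: positive = 5, negative = 9.
Step 3: Under H0: P(positive) = 0.5, so the number of positives S ~ Bin(14, 0.5).
Step 4: Two-sided exact p-value = sum of Bin(14,0.5) probabilities at or below the observed probability = 0.423950.
Step 5: alpha = 0.1. fail to reject H0.

n_eff = 14, pos = 5, neg = 9, p = 0.423950, fail to reject H0.


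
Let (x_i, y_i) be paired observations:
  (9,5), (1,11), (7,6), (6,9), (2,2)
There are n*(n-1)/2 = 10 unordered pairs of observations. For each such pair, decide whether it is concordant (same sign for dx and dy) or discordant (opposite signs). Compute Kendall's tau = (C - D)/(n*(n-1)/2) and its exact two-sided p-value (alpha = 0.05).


Step 1: Enumerate the 10 unordered pairs (i,j) with i<j and classify each by sign(x_j-x_i) * sign(y_j-y_i).
  (1,2):dx=-8,dy=+6->D; (1,3):dx=-2,dy=+1->D; (1,4):dx=-3,dy=+4->D; (1,5):dx=-7,dy=-3->C
  (2,3):dx=+6,dy=-5->D; (2,4):dx=+5,dy=-2->D; (2,5):dx=+1,dy=-9->D; (3,4):dx=-1,dy=+3->D
  (3,5):dx=-5,dy=-4->C; (4,5):dx=-4,dy=-7->C
Step 2: C = 3, D = 7, total pairs = 10.
Step 3: tau = (C - D)/(n(n-1)/2) = (3 - 7)/10 = -0.400000.
Step 4: Exact two-sided p-value (enumerate n! = 120 permutations of y under H0): p = 0.483333.
Step 5: alpha = 0.05. fail to reject H0.

tau_b = -0.4000 (C=3, D=7), p = 0.483333, fail to reject H0.


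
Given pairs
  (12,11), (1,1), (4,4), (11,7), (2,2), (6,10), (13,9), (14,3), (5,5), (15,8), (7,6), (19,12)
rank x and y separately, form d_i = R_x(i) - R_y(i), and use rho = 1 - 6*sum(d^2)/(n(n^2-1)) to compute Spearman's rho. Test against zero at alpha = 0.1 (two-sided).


Step 1: Rank x and y separately (midranks; no ties here).
rank(x): 12->8, 1->1, 4->3, 11->7, 2->2, 6->5, 13->9, 14->10, 5->4, 15->11, 7->6, 19->12
rank(y): 11->11, 1->1, 4->4, 7->7, 2->2, 10->10, 9->9, 3->3, 5->5, 8->8, 6->6, 12->12
Step 2: d_i = R_x(i) - R_y(i); compute d_i^2.
  (8-11)^2=9, (1-1)^2=0, (3-4)^2=1, (7-7)^2=0, (2-2)^2=0, (5-10)^2=25, (9-9)^2=0, (10-3)^2=49, (4-5)^2=1, (11-8)^2=9, (6-6)^2=0, (12-12)^2=0
sum(d^2) = 94.
Step 3: rho = 1 - 6*94 / (12*(12^2 - 1)) = 1 - 564/1716 = 0.671329.
Step 4: Under H0, t = rho * sqrt((n-2)/(1-rho^2)) = 2.8643 ~ t(10).
Step 5: Two-sided p-value from the t-distribution with 10 df = 0.016831.
Step 6: alpha = 0.1. reject H0.

rho = 0.6713, p = 0.016831, reject H0 at alpha = 0.1.


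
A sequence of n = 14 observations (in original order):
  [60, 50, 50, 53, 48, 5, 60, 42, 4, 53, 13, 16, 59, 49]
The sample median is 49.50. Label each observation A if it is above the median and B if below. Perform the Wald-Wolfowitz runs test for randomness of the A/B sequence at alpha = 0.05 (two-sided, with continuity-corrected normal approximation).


Step 1: Compute median = 49.50; label A = above, B = below.
Labels in order: AAAABBABBABBAB  (n_A = 7, n_B = 7)
Step 2: Count runs R = 8.
Step 3: Under H0 (random ordering), E[R] = 2*n_A*n_B/(n_A+n_B) + 1 = 2*7*7/14 + 1 = 8.0000.
        Var[R] = 2*n_A*n_B*(2*n_A*n_B - n_A - n_B) / ((n_A+n_B)^2 * (n_A+n_B-1)) = 8232/2548 = 3.2308.
        SD[R] = 1.7974.
Step 4: R = E[R], so z = 0 with no continuity correction.
Step 5: Two-sided p-value via normal approximation = 2*(1 - Phi(|z|)) = 1.000000.
Step 6: alpha = 0.05. fail to reject H0.

R = 8, z = 0.0000, p = 1.000000, fail to reject H0.


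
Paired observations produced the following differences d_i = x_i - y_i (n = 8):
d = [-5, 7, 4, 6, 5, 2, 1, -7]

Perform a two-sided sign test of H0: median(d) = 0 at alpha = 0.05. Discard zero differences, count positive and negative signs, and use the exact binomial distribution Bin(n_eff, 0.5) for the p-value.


Step 1: Discard zero differences. Original n = 8; n_eff = number of nonzero differences = 8.
Nonzero differences (with sign): -5, +7, +4, +6, +5, +2, +1, -7
Step 2: Count signs: positive = 6, negative = 2.
Step 3: Under H0: P(positive) = 0.5, so the number of positives S ~ Bin(8, 0.5).
Step 4: Two-sided exact p-value = sum of Bin(8,0.5) probabilities at or below the observed probability = 0.289062.
Step 5: alpha = 0.05. fail to reject H0.

n_eff = 8, pos = 6, neg = 2, p = 0.289062, fail to reject H0.


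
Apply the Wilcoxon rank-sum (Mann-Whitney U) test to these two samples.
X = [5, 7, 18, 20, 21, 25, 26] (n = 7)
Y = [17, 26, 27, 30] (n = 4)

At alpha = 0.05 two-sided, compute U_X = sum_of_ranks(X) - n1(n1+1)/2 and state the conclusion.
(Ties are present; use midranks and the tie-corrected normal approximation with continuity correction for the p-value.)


Step 1: Combine and sort all 11 observations; assign midranks.
sorted (value, group): (5,X), (7,X), (17,Y), (18,X), (20,X), (21,X), (25,X), (26,X), (26,Y), (27,Y), (30,Y)
ranks: 5->1, 7->2, 17->3, 18->4, 20->5, 21->6, 25->7, 26->8.5, 26->8.5, 27->10, 30->11
Step 2: Rank sum for X: R1 = 1 + 2 + 4 + 5 + 6 + 7 + 8.5 = 33.5.
Step 3: U_X = R1 - n1(n1+1)/2 = 33.5 - 7*8/2 = 33.5 - 28 = 5.5.
       U_Y = n1*n2 - U_X = 28 - 5.5 = 22.5.
Step 4: Ties are present, so use the tie-corrected normal approximation (with continuity correction) for the p-value.
Step 5: p-value = 0.129695; compare to alpha = 0.05. fail to reject H0.

U_X = 5.5, p = 0.129695, fail to reject H0 at alpha = 0.05.


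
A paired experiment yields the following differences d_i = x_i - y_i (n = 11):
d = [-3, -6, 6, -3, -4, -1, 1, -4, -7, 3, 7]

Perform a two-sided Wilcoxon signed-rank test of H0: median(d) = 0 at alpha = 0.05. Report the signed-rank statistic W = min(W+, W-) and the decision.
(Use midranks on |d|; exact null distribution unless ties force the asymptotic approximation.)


Step 1: Drop any zero differences (none here) and take |d_i|.
|d| = [3, 6, 6, 3, 4, 1, 1, 4, 7, 3, 7]
Step 2: Midrank |d_i| (ties get averaged ranks).
ranks: |3|->4, |6|->8.5, |6|->8.5, |3|->4, |4|->6.5, |1|->1.5, |1|->1.5, |4|->6.5, |7|->10.5, |3|->4, |7|->10.5
Step 3: Attach original signs; sum ranks with positive sign and with negative sign.
W+ = 8.5 + 1.5 + 4 + 10.5 = 24.5
W- = 4 + 8.5 + 4 + 6.5 + 1.5 + 6.5 + 10.5 = 41.5
(Check: W+ + W- = 66 should equal n(n+1)/2 = 66.)
Step 4: Test statistic W = min(W+, W-) = 24.5.
Step 5: Ties in |d|, so use the tie-corrected normal approximation.
        E[W] = n(n+1)/4 = 11*12/4 = 33.
        Tie groups: |d|=1 (t=2), |d|=3 (t=3), |d|=4 (t=2), |d|=6 (t=2), |d|=7 (t=2); sum(t^3 - t) = 48.
        Var[W] = n(n+1)(2n+1)/24 - sum(t^3-t)/48 = 3036/24 - 48/48 = 125.5.
        z = (W - E[W]) / sqrt(Var[W]) = (24.5 - 33) / 11.2027 = -0.7587.
        Two-sided p = 2*Phi(z) = 0.448004.
Step 6: alpha = 0.05. fail to reject H0.

W+ = 24.5, W- = 41.5, W = min = 24.5, p = 0.448004, fail to reject H0.


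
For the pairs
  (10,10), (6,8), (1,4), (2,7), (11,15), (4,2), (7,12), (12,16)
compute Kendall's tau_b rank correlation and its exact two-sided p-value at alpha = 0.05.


Step 1: Enumerate the 28 unordered pairs (i,j) with i<j and classify each by sign(x_j-x_i) * sign(y_j-y_i).
  (1,2):dx=-4,dy=-2->C; (1,3):dx=-9,dy=-6->C; (1,4):dx=-8,dy=-3->C; (1,5):dx=+1,dy=+5->C
  (1,6):dx=-6,dy=-8->C; (1,7):dx=-3,dy=+2->D; (1,8):dx=+2,dy=+6->C; (2,3):dx=-5,dy=-4->C
  (2,4):dx=-4,dy=-1->C; (2,5):dx=+5,dy=+7->C; (2,6):dx=-2,dy=-6->C; (2,7):dx=+1,dy=+4->C
  (2,8):dx=+6,dy=+8->C; (3,4):dx=+1,dy=+3->C; (3,5):dx=+10,dy=+11->C; (3,6):dx=+3,dy=-2->D
  (3,7):dx=+6,dy=+8->C; (3,8):dx=+11,dy=+12->C; (4,5):dx=+9,dy=+8->C; (4,6):dx=+2,dy=-5->D
  (4,7):dx=+5,dy=+5->C; (4,8):dx=+10,dy=+9->C; (5,6):dx=-7,dy=-13->C; (5,7):dx=-4,dy=-3->C
  (5,8):dx=+1,dy=+1->C; (6,7):dx=+3,dy=+10->C; (6,8):dx=+8,dy=+14->C; (7,8):dx=+5,dy=+4->C
Step 2: C = 25, D = 3, total pairs = 28.
Step 3: tau = (C - D)/(n(n-1)/2) = (25 - 3)/28 = 0.785714.
Step 4: Exact two-sided p-value (enumerate n! = 40320 permutations of y under H0): p = 0.005506.
Step 5: alpha = 0.05. reject H0.

tau_b = 0.7857 (C=25, D=3), p = 0.005506, reject H0.


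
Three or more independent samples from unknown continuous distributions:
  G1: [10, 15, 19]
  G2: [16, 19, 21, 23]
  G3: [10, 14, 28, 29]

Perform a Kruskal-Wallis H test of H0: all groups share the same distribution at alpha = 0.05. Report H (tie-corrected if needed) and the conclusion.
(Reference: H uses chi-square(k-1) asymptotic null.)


Step 1: Combine all N = 11 observations and assign midranks.
sorted (value, group, rank): (10,G1,1.5), (10,G3,1.5), (14,G3,3), (15,G1,4), (16,G2,5), (19,G1,6.5), (19,G2,6.5), (21,G2,8), (23,G2,9), (28,G3,10), (29,G3,11)
Step 2: Sum ranks within each group.
R_1 = 12 (n_1 = 3)
R_2 = 28.5 (n_2 = 4)
R_3 = 25.5 (n_3 = 4)
Step 3: H = 12/(N(N+1)) * sum(R_i^2/n_i) - 3(N+1)
     = 12/(11*12) * (12^2/3 + 28.5^2/4 + 25.5^2/4) - 3*12
     = 0.090909 * 413.625 - 36
     = 1.602273.
Step 4: Ties present; correction factor C = 1 - 12/(11^3 - 11) = 0.990909. Corrected H = 1.602273 / 0.990909 = 1.616972.
Step 5: Under H0, H ~ chi^2(2); p-value = 0.445532.
Step 6: alpha = 0.05. fail to reject H0.

H = 1.6170, df = 2, p = 0.445532, fail to reject H0.


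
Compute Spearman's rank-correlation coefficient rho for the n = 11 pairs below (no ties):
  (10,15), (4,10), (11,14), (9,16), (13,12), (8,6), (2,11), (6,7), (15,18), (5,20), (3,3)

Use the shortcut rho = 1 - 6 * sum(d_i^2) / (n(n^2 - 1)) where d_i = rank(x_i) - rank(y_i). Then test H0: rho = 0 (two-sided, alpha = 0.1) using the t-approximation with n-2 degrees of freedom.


Step 1: Rank x and y separately (midranks; no ties here).
rank(x): 10->8, 4->3, 11->9, 9->7, 13->10, 8->6, 2->1, 6->5, 15->11, 5->4, 3->2
rank(y): 15->8, 10->4, 14->7, 16->9, 12->6, 6->2, 11->5, 7->3, 18->10, 20->11, 3->1
Step 2: d_i = R_x(i) - R_y(i); compute d_i^2.
  (8-8)^2=0, (3-4)^2=1, (9-7)^2=4, (7-9)^2=4, (10-6)^2=16, (6-2)^2=16, (1-5)^2=16, (5-3)^2=4, (11-10)^2=1, (4-11)^2=49, (2-1)^2=1
sum(d^2) = 112.
Step 3: rho = 1 - 6*112 / (11*(11^2 - 1)) = 1 - 672/1320 = 0.490909.
Step 4: Under H0, t = rho * sqrt((n-2)/(1-rho^2)) = 1.6904 ~ t(9).
Step 5: Two-sided p-value from the t-distribution with 9 df = 0.125204.
Step 6: alpha = 0.1. fail to reject H0.

rho = 0.4909, p = 0.125204, fail to reject H0 at alpha = 0.1.


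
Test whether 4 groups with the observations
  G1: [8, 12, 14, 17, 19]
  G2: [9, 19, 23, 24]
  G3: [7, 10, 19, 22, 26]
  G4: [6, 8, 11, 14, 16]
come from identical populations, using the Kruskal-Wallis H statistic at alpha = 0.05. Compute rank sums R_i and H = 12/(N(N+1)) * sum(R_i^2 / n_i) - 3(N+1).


Step 1: Combine all N = 19 observations and assign midranks.
sorted (value, group, rank): (6,G4,1), (7,G3,2), (8,G1,3.5), (8,G4,3.5), (9,G2,5), (10,G3,6), (11,G4,7), (12,G1,8), (14,G1,9.5), (14,G4,9.5), (16,G4,11), (17,G1,12), (19,G1,14), (19,G2,14), (19,G3,14), (22,G3,16), (23,G2,17), (24,G2,18), (26,G3,19)
Step 2: Sum ranks within each group.
R_1 = 47 (n_1 = 5)
R_2 = 54 (n_2 = 4)
R_3 = 57 (n_3 = 5)
R_4 = 32 (n_4 = 5)
Step 3: H = 12/(N(N+1)) * sum(R_i^2/n_i) - 3(N+1)
     = 12/(19*20) * (47^2/5 + 54^2/4 + 57^2/5 + 32^2/5) - 3*20
     = 0.031579 * 2025.4 - 60
     = 3.960000.
Step 4: Ties present; correction factor C = 1 - 36/(19^3 - 19) = 0.994737. Corrected H = 3.960000 / 0.994737 = 3.980952.
Step 5: Under H0, H ~ chi^2(3); p-value = 0.263528.
Step 6: alpha = 0.05. fail to reject H0.

H = 3.9810, df = 3, p = 0.263528, fail to reject H0.


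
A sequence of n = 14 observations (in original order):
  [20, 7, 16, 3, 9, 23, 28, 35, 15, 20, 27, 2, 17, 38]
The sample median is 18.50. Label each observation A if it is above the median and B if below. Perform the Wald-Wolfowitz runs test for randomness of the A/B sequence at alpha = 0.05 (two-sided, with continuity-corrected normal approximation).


Step 1: Compute median = 18.50; label A = above, B = below.
Labels in order: ABBBBAAABAABBA  (n_A = 7, n_B = 7)
Step 2: Count runs R = 7.
Step 3: Under H0 (random ordering), E[R] = 2*n_A*n_B/(n_A+n_B) + 1 = 2*7*7/14 + 1 = 8.0000.
        Var[R] = 2*n_A*n_B*(2*n_A*n_B - n_A - n_B) / ((n_A+n_B)^2 * (n_A+n_B-1)) = 8232/2548 = 3.2308.
        SD[R] = 1.7974.
Step 4: Continuity-corrected z = (R + 0.5 - E[R]) / SD[R] = (7 + 0.5 - 8.0000) / 1.7974 = -0.2782.
Step 5: Two-sided p-value via normal approximation = 2*(1 - Phi(|z|)) = 0.780879.
Step 6: alpha = 0.05. fail to reject H0.

R = 7, z = -0.2782, p = 0.780879, fail to reject H0.


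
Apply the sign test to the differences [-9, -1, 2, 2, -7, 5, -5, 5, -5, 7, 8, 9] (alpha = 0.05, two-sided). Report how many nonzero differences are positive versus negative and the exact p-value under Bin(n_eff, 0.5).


Step 1: Discard zero differences. Original n = 12; n_eff = number of nonzero differences = 12.
Nonzero differences (with sign): -9, -1, +2, +2, -7, +5, -5, +5, -5, +7, +8, +9
Step 2: Count signs: positive = 7, negative = 5.
Step 3: Under H0: P(positive) = 0.5, so the number of positives S ~ Bin(12, 0.5).
Step 4: Two-sided exact p-value = sum of Bin(12,0.5) probabilities at or below the observed probability = 0.774414.
Step 5: alpha = 0.05. fail to reject H0.

n_eff = 12, pos = 7, neg = 5, p = 0.774414, fail to reject H0.


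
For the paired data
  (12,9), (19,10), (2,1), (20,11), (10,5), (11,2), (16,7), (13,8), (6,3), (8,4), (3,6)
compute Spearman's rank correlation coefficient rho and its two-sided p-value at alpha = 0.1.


Step 1: Rank x and y separately (midranks; no ties here).
rank(x): 12->7, 19->10, 2->1, 20->11, 10->5, 11->6, 16->9, 13->8, 6->3, 8->4, 3->2
rank(y): 9->9, 10->10, 1->1, 11->11, 5->5, 2->2, 7->7, 8->8, 3->3, 4->4, 6->6
Step 2: d_i = R_x(i) - R_y(i); compute d_i^2.
  (7-9)^2=4, (10-10)^2=0, (1-1)^2=0, (11-11)^2=0, (5-5)^2=0, (6-2)^2=16, (9-7)^2=4, (8-8)^2=0, (3-3)^2=0, (4-4)^2=0, (2-6)^2=16
sum(d^2) = 40.
Step 3: rho = 1 - 6*40 / (11*(11^2 - 1)) = 1 - 240/1320 = 0.818182.
Step 4: Under H0, t = rho * sqrt((n-2)/(1-rho^2)) = 4.2691 ~ t(9).
Step 5: Two-sided p-value from the t-distribution with 9 df = 0.002083.
Step 6: alpha = 0.1. reject H0.

rho = 0.8182, p = 0.002083, reject H0 at alpha = 0.1.


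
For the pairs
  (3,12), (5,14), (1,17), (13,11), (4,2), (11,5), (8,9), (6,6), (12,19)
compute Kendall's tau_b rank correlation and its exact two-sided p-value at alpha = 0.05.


Step 1: Enumerate the 36 unordered pairs (i,j) with i<j and classify each by sign(x_j-x_i) * sign(y_j-y_i).
  (1,2):dx=+2,dy=+2->C; (1,3):dx=-2,dy=+5->D; (1,4):dx=+10,dy=-1->D; (1,5):dx=+1,dy=-10->D
  (1,6):dx=+8,dy=-7->D; (1,7):dx=+5,dy=-3->D; (1,8):dx=+3,dy=-6->D; (1,9):dx=+9,dy=+7->C
  (2,3):dx=-4,dy=+3->D; (2,4):dx=+8,dy=-3->D; (2,5):dx=-1,dy=-12->C; (2,6):dx=+6,dy=-9->D
  (2,7):dx=+3,dy=-5->D; (2,8):dx=+1,dy=-8->D; (2,9):dx=+7,dy=+5->C; (3,4):dx=+12,dy=-6->D
  (3,5):dx=+3,dy=-15->D; (3,6):dx=+10,dy=-12->D; (3,7):dx=+7,dy=-8->D; (3,8):dx=+5,dy=-11->D
  (3,9):dx=+11,dy=+2->C; (4,5):dx=-9,dy=-9->C; (4,6):dx=-2,dy=-6->C; (4,7):dx=-5,dy=-2->C
  (4,8):dx=-7,dy=-5->C; (4,9):dx=-1,dy=+8->D; (5,6):dx=+7,dy=+3->C; (5,7):dx=+4,dy=+7->C
  (5,8):dx=+2,dy=+4->C; (5,9):dx=+8,dy=+17->C; (6,7):dx=-3,dy=+4->D; (6,8):dx=-5,dy=+1->D
  (6,9):dx=+1,dy=+14->C; (7,8):dx=-2,dy=-3->C; (7,9):dx=+4,dy=+10->C; (8,9):dx=+6,dy=+13->C
Step 2: C = 17, D = 19, total pairs = 36.
Step 3: tau = (C - D)/(n(n-1)/2) = (17 - 19)/36 = -0.055556.
Step 4: Exact two-sided p-value (enumerate n! = 362880 permutations of y under H0): p = 0.919455.
Step 5: alpha = 0.05. fail to reject H0.

tau_b = -0.0556 (C=17, D=19), p = 0.919455, fail to reject H0.


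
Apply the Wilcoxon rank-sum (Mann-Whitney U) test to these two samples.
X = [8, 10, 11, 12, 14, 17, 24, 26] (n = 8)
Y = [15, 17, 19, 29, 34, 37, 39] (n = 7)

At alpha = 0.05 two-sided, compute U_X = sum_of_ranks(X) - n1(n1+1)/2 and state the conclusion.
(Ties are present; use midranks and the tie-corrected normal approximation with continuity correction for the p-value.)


Step 1: Combine and sort all 15 observations; assign midranks.
sorted (value, group): (8,X), (10,X), (11,X), (12,X), (14,X), (15,Y), (17,X), (17,Y), (19,Y), (24,X), (26,X), (29,Y), (34,Y), (37,Y), (39,Y)
ranks: 8->1, 10->2, 11->3, 12->4, 14->5, 15->6, 17->7.5, 17->7.5, 19->9, 24->10, 26->11, 29->12, 34->13, 37->14, 39->15
Step 2: Rank sum for X: R1 = 1 + 2 + 3 + 4 + 5 + 7.5 + 10 + 11 = 43.5.
Step 3: U_X = R1 - n1(n1+1)/2 = 43.5 - 8*9/2 = 43.5 - 36 = 7.5.
       U_Y = n1*n2 - U_X = 56 - 7.5 = 48.5.
Step 4: Ties are present, so use the tie-corrected normal approximation (with continuity correction) for the p-value.
Step 5: p-value = 0.020524; compare to alpha = 0.05. reject H0.

U_X = 7.5, p = 0.020524, reject H0 at alpha = 0.05.


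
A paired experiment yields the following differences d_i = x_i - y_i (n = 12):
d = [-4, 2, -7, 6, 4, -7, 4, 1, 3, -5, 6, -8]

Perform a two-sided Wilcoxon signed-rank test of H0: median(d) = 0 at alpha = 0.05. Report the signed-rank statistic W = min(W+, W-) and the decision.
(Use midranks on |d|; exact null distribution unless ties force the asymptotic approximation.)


Step 1: Drop any zero differences (none here) and take |d_i|.
|d| = [4, 2, 7, 6, 4, 7, 4, 1, 3, 5, 6, 8]
Step 2: Midrank |d_i| (ties get averaged ranks).
ranks: |4|->5, |2|->2, |7|->10.5, |6|->8.5, |4|->5, |7|->10.5, |4|->5, |1|->1, |3|->3, |5|->7, |6|->8.5, |8|->12
Step 3: Attach original signs; sum ranks with positive sign and with negative sign.
W+ = 2 + 8.5 + 5 + 5 + 1 + 3 + 8.5 = 33
W- = 5 + 10.5 + 10.5 + 7 + 12 = 45
(Check: W+ + W- = 78 should equal n(n+1)/2 = 78.)
Step 4: Test statistic W = min(W+, W-) = 33.
Step 5: Ties in |d|, so use the tie-corrected normal approximation.
        E[W] = n(n+1)/4 = 12*13/4 = 39.
        Tie groups: |d|=4 (t=3), |d|=6 (t=2), |d|=7 (t=2); sum(t^3 - t) = 36.
        Var[W] = n(n+1)(2n+1)/24 - sum(t^3-t)/48 = 3900/24 - 36/48 = 161.75.
        z = (W - E[W]) / sqrt(Var[W]) = (33 - 39) / 12.7181 = -0.4718.
        Two-sided p = 2*Phi(z) = 0.637092.
Step 6: alpha = 0.05. fail to reject H0.

W+ = 33, W- = 45, W = min = 33, p = 0.637092, fail to reject H0.


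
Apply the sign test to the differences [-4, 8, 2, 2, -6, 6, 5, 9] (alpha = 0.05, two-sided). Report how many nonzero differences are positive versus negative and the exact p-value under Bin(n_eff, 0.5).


Step 1: Discard zero differences. Original n = 8; n_eff = number of nonzero differences = 8.
Nonzero differences (with sign): -4, +8, +2, +2, -6, +6, +5, +9
Step 2: Count signs: positive = 6, negative = 2.
Step 3: Under H0: P(positive) = 0.5, so the number of positives S ~ Bin(8, 0.5).
Step 4: Two-sided exact p-value = sum of Bin(8,0.5) probabilities at or below the observed probability = 0.289062.
Step 5: alpha = 0.05. fail to reject H0.

n_eff = 8, pos = 6, neg = 2, p = 0.289062, fail to reject H0.


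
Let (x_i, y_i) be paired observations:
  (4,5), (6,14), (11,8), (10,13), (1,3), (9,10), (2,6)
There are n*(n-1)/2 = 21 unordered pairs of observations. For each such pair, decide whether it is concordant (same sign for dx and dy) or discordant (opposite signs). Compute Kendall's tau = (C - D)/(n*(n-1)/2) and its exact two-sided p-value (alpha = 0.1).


Step 1: Enumerate the 21 unordered pairs (i,j) with i<j and classify each by sign(x_j-x_i) * sign(y_j-y_i).
  (1,2):dx=+2,dy=+9->C; (1,3):dx=+7,dy=+3->C; (1,4):dx=+6,dy=+8->C; (1,5):dx=-3,dy=-2->C
  (1,6):dx=+5,dy=+5->C; (1,7):dx=-2,dy=+1->D; (2,3):dx=+5,dy=-6->D; (2,4):dx=+4,dy=-1->D
  (2,5):dx=-5,dy=-11->C; (2,6):dx=+3,dy=-4->D; (2,7):dx=-4,dy=-8->C; (3,4):dx=-1,dy=+5->D
  (3,5):dx=-10,dy=-5->C; (3,6):dx=-2,dy=+2->D; (3,7):dx=-9,dy=-2->C; (4,5):dx=-9,dy=-10->C
  (4,6):dx=-1,dy=-3->C; (4,7):dx=-8,dy=-7->C; (5,6):dx=+8,dy=+7->C; (5,7):dx=+1,dy=+3->C
  (6,7):dx=-7,dy=-4->C
Step 2: C = 15, D = 6, total pairs = 21.
Step 3: tau = (C - D)/(n(n-1)/2) = (15 - 6)/21 = 0.428571.
Step 4: Exact two-sided p-value (enumerate n! = 5040 permutations of y under H0): p = 0.238889.
Step 5: alpha = 0.1. fail to reject H0.

tau_b = 0.4286 (C=15, D=6), p = 0.238889, fail to reject H0.


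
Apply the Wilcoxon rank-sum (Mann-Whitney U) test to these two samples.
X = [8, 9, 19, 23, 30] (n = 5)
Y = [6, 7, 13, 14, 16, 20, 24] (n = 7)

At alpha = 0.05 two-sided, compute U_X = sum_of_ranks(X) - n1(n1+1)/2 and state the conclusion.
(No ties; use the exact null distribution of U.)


Step 1: Combine and sort all 12 observations; assign midranks.
sorted (value, group): (6,Y), (7,Y), (8,X), (9,X), (13,Y), (14,Y), (16,Y), (19,X), (20,Y), (23,X), (24,Y), (30,X)
ranks: 6->1, 7->2, 8->3, 9->4, 13->5, 14->6, 16->7, 19->8, 20->9, 23->10, 24->11, 30->12
Step 2: Rank sum for X: R1 = 3 + 4 + 8 + 10 + 12 = 37.
Step 3: U_X = R1 - n1(n1+1)/2 = 37 - 5*6/2 = 37 - 15 = 22.
       U_Y = n1*n2 - U_X = 35 - 22 = 13.
Step 4: No ties, so the exact null distribution of U (based on enumerating the C(12,5) = 792 equally likely rank assignments) gives the two-sided p-value.
Step 5: p-value = 0.530303; compare to alpha = 0.05. fail to reject H0.

U_X = 22, p = 0.530303, fail to reject H0 at alpha = 0.05.
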